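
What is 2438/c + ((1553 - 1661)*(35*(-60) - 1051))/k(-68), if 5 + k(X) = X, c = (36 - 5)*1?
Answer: -10371574/2263 ≈ -4583.1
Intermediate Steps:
c = 31 (c = 31*1 = 31)
k(X) = -5 + X
2438/c + ((1553 - 1661)*(35*(-60) - 1051))/k(-68) = 2438/31 + ((1553 - 1661)*(35*(-60) - 1051))/(-5 - 68) = 2438*(1/31) - 108*(-2100 - 1051)/(-73) = 2438/31 - 108*(-3151)*(-1/73) = 2438/31 + 340308*(-1/73) = 2438/31 - 340308/73 = -10371574/2263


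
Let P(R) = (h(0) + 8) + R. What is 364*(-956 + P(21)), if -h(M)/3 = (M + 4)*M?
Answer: -337428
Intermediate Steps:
h(M) = -3*M*(4 + M) (h(M) = -3*(M + 4)*M = -3*(4 + M)*M = -3*M*(4 + M))
P(R) = 8 + R (P(R) = (-3*0*(4 + 0) + 8) + R = (-3*0*4 + 8) + R = (0 + 8) + R = 8 + R)
364*(-956 + P(21)) = 364*(-956 + (8 + 21)) = 364*(-956 + 29) = 364*(-927) = -337428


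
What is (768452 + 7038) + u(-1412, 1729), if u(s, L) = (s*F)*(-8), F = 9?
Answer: 877154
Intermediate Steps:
u(s, L) = -72*s (u(s, L) = (s*9)*(-8) = (9*s)*(-8) = -72*s)
(768452 + 7038) + u(-1412, 1729) = (768452 + 7038) - 72*(-1412) = 775490 + 101664 = 877154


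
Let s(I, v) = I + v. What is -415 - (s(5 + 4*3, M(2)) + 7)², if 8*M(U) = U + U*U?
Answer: -16441/16 ≈ -1027.6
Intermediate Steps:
M(U) = U/8 + U²/8 (M(U) = (U + U*U)/8 = (U + U²)/8 = U/8 + U²/8)
-415 - (s(5 + 4*3, M(2)) + 7)² = -415 - (((5 + 4*3) + (⅛)*2*(1 + 2)) + 7)² = -415 - (((5 + 12) + (⅛)*2*3) + 7)² = -415 - ((17 + ¾) + 7)² = -415 - (71/4 + 7)² = -415 - (99/4)² = -415 - 1*9801/16 = -415 - 9801/16 = -16441/16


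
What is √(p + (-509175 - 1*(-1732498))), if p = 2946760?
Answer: √4170083 ≈ 2042.1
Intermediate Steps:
√(p + (-509175 - 1*(-1732498))) = √(2946760 + (-509175 - 1*(-1732498))) = √(2946760 + (-509175 + 1732498)) = √(2946760 + 1223323) = √4170083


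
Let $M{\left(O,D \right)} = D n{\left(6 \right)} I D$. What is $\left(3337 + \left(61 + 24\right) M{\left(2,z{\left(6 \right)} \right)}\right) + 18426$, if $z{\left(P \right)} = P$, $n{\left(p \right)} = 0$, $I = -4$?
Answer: $21763$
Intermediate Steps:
$M{\left(O,D \right)} = 0$ ($M{\left(O,D \right)} = D 0 \left(-4\right) D = 0 \left(-4\right) D = 0 D = 0$)
$\left(3337 + \left(61 + 24\right) M{\left(2,z{\left(6 \right)} \right)}\right) + 18426 = \left(3337 + \left(61 + 24\right) 0\right) + 18426 = \left(3337 + 85 \cdot 0\right) + 18426 = \left(3337 + 0\right) + 18426 = 3337 + 18426 = 21763$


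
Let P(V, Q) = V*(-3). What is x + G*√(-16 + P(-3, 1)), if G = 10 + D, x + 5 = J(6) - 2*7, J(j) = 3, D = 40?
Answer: -16 + 50*I*√7 ≈ -16.0 + 132.29*I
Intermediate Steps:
P(V, Q) = -3*V
x = -16 (x = -5 + (3 - 2*7) = -5 + (3 - 14) = -5 - 11 = -16)
G = 50 (G = 10 + 40 = 50)
x + G*√(-16 + P(-3, 1)) = -16 + 50*√(-16 - 3*(-3)) = -16 + 50*√(-16 + 9) = -16 + 50*√(-7) = -16 + 50*(I*√7) = -16 + 50*I*√7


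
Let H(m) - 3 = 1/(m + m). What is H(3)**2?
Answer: 361/36 ≈ 10.028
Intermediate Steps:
H(m) = 3 + 1/(2*m) (H(m) = 3 + 1/(m + m) = 3 + 1/(2*m))
H(3)**2 = (3 + (1/2)/3)**2 = (3 + (1/2)*(1/3))**2 = (3 + 1/6)**2 = (19/6)**2 = 361/36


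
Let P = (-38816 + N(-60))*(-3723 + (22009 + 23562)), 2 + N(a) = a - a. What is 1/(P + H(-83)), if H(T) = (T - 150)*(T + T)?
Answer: -1/1624416986 ≈ -6.1561e-10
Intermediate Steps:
N(a) = -2 (N(a) = -2 + (a - a) = -2 + 0 = -2)
H(T) = 2*T*(-150 + T) (H(T) = (-150 + T)*(2*T) = 2*T*(-150 + T))
P = -1624455664 (P = (-38816 - 2)*(-3723 + (22009 + 23562)) = -38818*(-3723 + 45571) = -38818*41848 = -1624455664)
1/(P + H(-83)) = 1/(-1624455664 + 2*(-83)*(-150 - 83)) = 1/(-1624455664 + 2*(-83)*(-233)) = 1/(-1624455664 + 38678) = 1/(-1624416986) = -1/1624416986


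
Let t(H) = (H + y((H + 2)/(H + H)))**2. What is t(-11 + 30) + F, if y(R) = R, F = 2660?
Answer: 4393089/1444 ≈ 3042.3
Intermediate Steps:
t(H) = (H + (2 + H)/(2*H))**2 (t(H) = (H + (H + 2)/(H + H))**2 = (H + (2 + H)/((2*H)))**2 = (H + (2 + H)*(1/(2*H)))**2 = (H + (2 + H)/(2*H))**2)
t(-11 + 30) + F = (2 + (-11 + 30) + 2*(-11 + 30)**2)**2/(4*(-11 + 30)**2) + 2660 = (1/4)*(2 + 19 + 2*19**2)**2/19**2 + 2660 = (1/4)*(1/361)*(2 + 19 + 2*361)**2 + 2660 = (1/4)*(1/361)*(2 + 19 + 722)**2 + 2660 = (1/4)*(1/361)*743**2 + 2660 = (1/4)*(1/361)*552049 + 2660 = 552049/1444 + 2660 = 4393089/1444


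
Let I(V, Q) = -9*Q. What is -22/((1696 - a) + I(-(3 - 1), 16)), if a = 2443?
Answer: 2/81 ≈ 0.024691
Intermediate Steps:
-22/((1696 - a) + I(-(3 - 1), 16)) = -22/((1696 - 1*2443) - 9*16) = -22/((1696 - 2443) - 144) = -22/(-747 - 144) = -22/(-891) = -22*(-1/891) = 2/81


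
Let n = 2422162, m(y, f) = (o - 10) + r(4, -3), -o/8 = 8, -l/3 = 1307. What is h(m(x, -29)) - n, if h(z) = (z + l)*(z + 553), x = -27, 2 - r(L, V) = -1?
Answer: -4346306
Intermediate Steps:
r(L, V) = 3 (r(L, V) = 2 - 1*(-1) = 2 + 1 = 3)
l = -3921 (l = -3*1307 = -3921)
o = -64 (o = -8*8 = -64)
m(y, f) = -71 (m(y, f) = (-64 - 10) + 3 = -74 + 3 = -71)
h(z) = (-3921 + z)*(553 + z) (h(z) = (z - 3921)*(z + 553) = (-3921 + z)*(553 + z))
h(m(x, -29)) - n = (-2168313 + (-71)**2 - 3368*(-71)) - 1*2422162 = (-2168313 + 5041 + 239128) - 2422162 = -1924144 - 2422162 = -4346306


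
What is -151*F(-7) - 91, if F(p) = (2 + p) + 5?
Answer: -91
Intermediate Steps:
F(p) = 7 + p
-151*F(-7) - 91 = -151*(7 - 7) - 91 = -151*0 - 91 = 0 - 91 = -91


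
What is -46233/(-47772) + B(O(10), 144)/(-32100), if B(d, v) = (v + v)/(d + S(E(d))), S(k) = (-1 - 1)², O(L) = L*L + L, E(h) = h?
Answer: 261066793/269779100 ≈ 0.96771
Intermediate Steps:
O(L) = L + L² (O(L) = L² + L = L + L²)
S(k) = 4 (S(k) = (-2)² = 4)
B(d, v) = 2*v/(4 + d) (B(d, v) = (v + v)/(d + 4) = (2*v)/(4 + d) = 2*v/(4 + d))
-46233/(-47772) + B(O(10), 144)/(-32100) = -46233/(-47772) + (2*144/(4 + 10*(1 + 10)))/(-32100) = -46233*(-1/47772) + (2*144/(4 + 10*11))*(-1/32100) = 5137/5308 + (2*144/(4 + 110))*(-1/32100) = 5137/5308 + (2*144/114)*(-1/32100) = 5137/5308 + (2*144*(1/114))*(-1/32100) = 5137/5308 + (48/19)*(-1/32100) = 5137/5308 - 4/50825 = 261066793/269779100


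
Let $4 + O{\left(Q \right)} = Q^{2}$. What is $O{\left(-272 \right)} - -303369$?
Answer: $377349$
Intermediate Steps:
$O{\left(Q \right)} = -4 + Q^{2}$
$O{\left(-272 \right)} - -303369 = \left(-4 + \left(-272\right)^{2}\right) - -303369 = \left(-4 + 73984\right) + 303369 = 73980 + 303369 = 377349$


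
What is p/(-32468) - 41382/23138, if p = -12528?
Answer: -131714739/93905573 ≈ -1.4026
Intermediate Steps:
p/(-32468) - 41382/23138 = -12528/(-32468) - 41382/23138 = -12528*(-1/32468) - 41382*1/23138 = 3132/8117 - 20691/11569 = -131714739/93905573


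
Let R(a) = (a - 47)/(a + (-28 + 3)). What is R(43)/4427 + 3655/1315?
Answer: 29124707/10478709 ≈ 2.7794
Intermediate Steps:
R(a) = (-47 + a)/(-25 + a) (R(a) = (-47 + a)/(a - 25) = (-47 + a)/(-25 + a))
R(43)/4427 + 3655/1315 = ((-47 + 43)/(-25 + 43))/4427 + 3655/1315 = (-4/18)*(1/4427) + 3655*(1/1315) = ((1/18)*(-4))*(1/4427) + 731/263 = -2/9*1/4427 + 731/263 = -2/39843 + 731/263 = 29124707/10478709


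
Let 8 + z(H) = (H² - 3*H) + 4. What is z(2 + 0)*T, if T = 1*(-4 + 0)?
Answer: 24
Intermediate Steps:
T = -4 (T = 1*(-4) = -4)
z(H) = -4 + H² - 3*H (z(H) = -8 + ((H² - 3*H) + 4) = -8 + (4 + H² - 3*H) = -4 + H² - 3*H)
z(2 + 0)*T = (-4 + (2 + 0)² - 3*(2 + 0))*(-4) = (-4 + 2² - 3*2)*(-4) = (-4 + 4 - 6)*(-4) = -6*(-4) = 24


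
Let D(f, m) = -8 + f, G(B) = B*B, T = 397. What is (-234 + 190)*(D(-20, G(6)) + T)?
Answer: -16236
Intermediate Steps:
G(B) = B²
(-234 + 190)*(D(-20, G(6)) + T) = (-234 + 190)*((-8 - 20) + 397) = -44*(-28 + 397) = -44*369 = -16236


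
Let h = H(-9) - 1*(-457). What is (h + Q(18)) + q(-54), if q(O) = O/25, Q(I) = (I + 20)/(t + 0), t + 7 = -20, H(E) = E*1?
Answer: 299992/675 ≈ 444.43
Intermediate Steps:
H(E) = E
t = -27 (t = -7 - 20 = -27)
Q(I) = -20/27 - I/27 (Q(I) = (I + 20)/(-27 + 0) = (20 + I)/(-27) = (20 + I)*(-1/27) = -20/27 - I/27)
q(O) = O/25 (q(O) = O*(1/25) = O/25)
h = 448 (h = -9 - 1*(-457) = -9 + 457 = 448)
(h + Q(18)) + q(-54) = (448 + (-20/27 - 1/27*18)) + (1/25)*(-54) = (448 + (-20/27 - ⅔)) - 54/25 = (448 - 38/27) - 54/25 = 12058/27 - 54/25 = 299992/675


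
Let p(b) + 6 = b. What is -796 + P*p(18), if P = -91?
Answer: -1888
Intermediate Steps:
p(b) = -6 + b
-796 + P*p(18) = -796 - 91*(-6 + 18) = -796 - 91*12 = -796 - 1092 = -1888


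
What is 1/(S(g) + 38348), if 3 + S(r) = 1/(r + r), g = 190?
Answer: 380/14571101 ≈ 2.6079e-5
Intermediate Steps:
S(r) = -3 + 1/(2*r) (S(r) = -3 + 1/(r + r) = -3 + 1/(2*r))
1/(S(g) + 38348) = 1/((-3 + (1/2)/190) + 38348) = 1/((-3 + (1/2)*(1/190)) + 38348) = 1/((-3 + 1/380) + 38348) = 1/(-1139/380 + 38348) = 1/(14571101/380) = 380/14571101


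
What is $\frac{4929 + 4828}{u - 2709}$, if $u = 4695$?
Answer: $\frac{9757}{1986} \approx 4.9129$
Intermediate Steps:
$\frac{4929 + 4828}{u - 2709} = \frac{4929 + 4828}{4695 - 2709} = \frac{9757}{1986}$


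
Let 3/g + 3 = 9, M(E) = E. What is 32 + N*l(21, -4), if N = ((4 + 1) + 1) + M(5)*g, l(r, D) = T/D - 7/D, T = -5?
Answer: 115/2 ≈ 57.500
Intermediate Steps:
g = ½ (g = 3/(-3 + 9) = 3/6 = 3*(⅙) = ½ ≈ 0.50000)
l(r, D) = -12/D (l(r, D) = -5/D - 7/D = -12/D)
N = 17/2 (N = ((4 + 1) + 1) + 5*(½) = (5 + 1) + 5/2 = 6 + 5/2 = 17/2 ≈ 8.5000)
32 + N*l(21, -4) = 32 + 17*(-12/(-4))/2 = 32 + 17*(-12*(-¼))/2 = 32 + (17/2)*3 = 32 + 51/2 = 115/2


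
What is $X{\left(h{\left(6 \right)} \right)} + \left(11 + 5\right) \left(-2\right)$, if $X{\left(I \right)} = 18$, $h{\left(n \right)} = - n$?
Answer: $-14$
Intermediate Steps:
$X{\left(h{\left(6 \right)} \right)} + \left(11 + 5\right) \left(-2\right) = 18 + \left(11 + 5\right) \left(-2\right) = 18 + 16 \left(-2\right) = 18 - 32 = -14$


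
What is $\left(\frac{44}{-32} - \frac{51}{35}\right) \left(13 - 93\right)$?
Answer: $\frac{1586}{7} \approx 226.57$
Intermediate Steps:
$\left(\frac{44}{-32} - \frac{51}{35}\right) \left(13 - 93\right) = \left(44 \left(- \frac{1}{32}\right) - \frac{51}{35}\right) \left(-80\right) = \left(- \frac{11}{8} - \frac{51}{35}\right) \left(-80\right) = \left(- \frac{793}{280}\right) \left(-80\right) = \frac{1586}{7}$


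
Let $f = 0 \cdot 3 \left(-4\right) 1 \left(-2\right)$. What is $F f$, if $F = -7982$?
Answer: $0$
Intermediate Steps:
$f = 0$ ($f = 0 \left(-4\right) 1 \left(-2\right) = 0 \cdot 1 \left(-2\right) = 0 \left(-2\right) = 0$)
$F f = \left(-7982\right) 0 = 0$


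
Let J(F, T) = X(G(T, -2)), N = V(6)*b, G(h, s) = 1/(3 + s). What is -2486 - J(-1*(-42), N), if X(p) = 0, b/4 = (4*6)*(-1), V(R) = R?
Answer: -2486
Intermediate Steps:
b = -96 (b = 4*((4*6)*(-1)) = 4*(24*(-1)) = 4*(-24) = -96)
N = -576 (N = 6*(-96) = -576)
J(F, T) = 0
-2486 - J(-1*(-42), N) = -2486 - 1*0 = -2486 + 0 = -2486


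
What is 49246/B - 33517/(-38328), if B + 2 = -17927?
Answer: -1286574395/687182712 ≈ -1.8722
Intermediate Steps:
B = -17929 (B = -2 - 17927 = -17929)
49246/B - 33517/(-38328) = 49246/(-17929) - 33517/(-38328) = 49246*(-1/17929) - 33517*(-1/38328) = -49246/17929 + 33517/38328 = -1286574395/687182712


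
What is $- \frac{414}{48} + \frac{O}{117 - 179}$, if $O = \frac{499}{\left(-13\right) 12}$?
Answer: $- \frac{41461}{4836} \approx -8.5734$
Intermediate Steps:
$O = - \frac{499}{156}$ ($O = \frac{499}{-156} = 499 \left(- \frac{1}{156}\right) = - \frac{499}{156} \approx -3.1987$)
$- \frac{414}{48} + \frac{O}{117 - 179} = - \frac{414}{48} - \frac{499}{156 \left(117 - 179\right)} = \left(-414\right) \frac{1}{48} - \frac{499}{156 \left(117 - 179\right)} = - \frac{69}{8} - \frac{499}{156 \left(-62\right)} = - \frac{69}{8} - - \frac{499}{9672} = - \frac{69}{8} + \frac{499}{9672} = - \frac{41461}{4836}$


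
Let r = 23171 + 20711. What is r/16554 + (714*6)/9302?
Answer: 119776925/38496327 ≈ 3.1114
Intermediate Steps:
r = 43882
r/16554 + (714*6)/9302 = 43882/16554 + (714*6)/9302 = 43882*(1/16554) + 4284*(1/9302) = 21941/8277 + 2142/4651 = 119776925/38496327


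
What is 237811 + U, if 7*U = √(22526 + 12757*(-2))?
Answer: 237811 + 6*I*√83/7 ≈ 2.3781e+5 + 7.8089*I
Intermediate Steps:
U = 6*I*√83/7 (U = √(22526 + 12757*(-2))/7 = √(22526 - 25514)/7 = √(-2988)/7 = (6*I*√83)/7 = 6*I*√83/7 ≈ 7.8089*I)
237811 + U = 237811 + 6*I*√83/7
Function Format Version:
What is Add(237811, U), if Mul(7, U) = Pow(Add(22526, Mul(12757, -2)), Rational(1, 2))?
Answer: Add(237811, Mul(Rational(6, 7), I, Pow(83, Rational(1, 2)))) ≈ Add(2.3781e+5, Mul(7.8089, I))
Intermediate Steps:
U = Mul(Rational(6, 7), I, Pow(83, Rational(1, 2))) (U = Mul(Rational(1, 7), Pow(Add(22526, Mul(12757, -2)), Rational(1, 2))) = Mul(Rational(1, 7), Pow(Add(22526, -25514), Rational(1, 2))) = Mul(Rational(1, 7), Pow(-2988, Rational(1, 2))) = Mul(Rational(1, 7), Mul(6, I, Pow(83, Rational(1, 2)))) = Mul(Rational(6, 7), I, Pow(83, Rational(1, 2))) ≈ Mul(7.8089, I))
Add(237811, U) = Add(237811, Mul(Rational(6, 7), I, Pow(83, Rational(1, 2))))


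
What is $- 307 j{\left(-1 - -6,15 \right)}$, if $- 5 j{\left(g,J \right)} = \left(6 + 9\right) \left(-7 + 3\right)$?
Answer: $-3684$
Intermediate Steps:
$j{\left(g,J \right)} = 12$ ($j{\left(g,J \right)} = - \frac{\left(6 + 9\right) \left(-7 + 3\right)}{5} = - \frac{15 \left(-4\right)}{5} = \left(- \frac{1}{5}\right) \left(-60\right) = 12$)
$- 307 j{\left(-1 - -6,15 \right)} = \left(-307\right) 12 = -3684$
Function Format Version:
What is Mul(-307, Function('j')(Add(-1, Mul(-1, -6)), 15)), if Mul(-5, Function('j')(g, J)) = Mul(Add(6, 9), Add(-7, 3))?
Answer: -3684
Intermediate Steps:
Function('j')(g, J) = 12 (Function('j')(g, J) = Mul(Rational(-1, 5), Mul(Add(6, 9), Add(-7, 3))) = Mul(Rational(-1, 5), Mul(15, -4)) = Mul(Rational(-1, 5), -60) = 12)
Mul(-307, Function('j')(Add(-1, Mul(-1, -6)), 15)) = Mul(-307, 12) = -3684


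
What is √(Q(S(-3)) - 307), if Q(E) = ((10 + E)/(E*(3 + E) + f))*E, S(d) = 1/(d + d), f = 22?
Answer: 4*I*√461094/155 ≈ 17.524*I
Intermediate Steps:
S(d) = 1/(2*d)
Q(E) = E*(10 + E)/(22 + E*(3 + E)) (Q(E) = ((10 + E)/(E*(3 + E) + 22))*E = ((10 + E)/(22 + E*(3 + E)))*E = E*(10 + E)/(22 + E*(3 + E)))
√(Q(S(-3)) - 307) = √(((½)/(-3))*(10 + (½)/(-3))/(22 + ((½)/(-3))² + 3*((½)/(-3))) - 307) = √(((½)*(-⅓))*(10 + (½)*(-⅓))/(22 + ((½)*(-⅓))² + 3*((½)*(-⅓))) - 307) = √(-(10 - ⅙)/(6*(22 + (-⅙)² + 3*(-⅙))) - 307) = √(-⅙*59/6/(22 + 1/36 - ½) - 307) = √(-⅙*59/6/775/36 - 307) = √(-⅙*36/775*59/6 - 307) = √(-59/775 - 307) = √(-237984/775) = 4*I*√461094/155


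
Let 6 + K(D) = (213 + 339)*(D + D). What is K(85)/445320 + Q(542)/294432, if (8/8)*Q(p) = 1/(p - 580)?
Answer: 14581296967/69200352960 ≈ 0.21071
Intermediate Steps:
Q(p) = 1/(-580 + p) (Q(p) = 1/(p - 580) = 1/(-580 + p))
K(D) = -6 + 1104*D (K(D) = -6 + (213 + 339)*(D + D) = -6 + 552*(2*D) = -6 + 1104*D)
K(85)/445320 + Q(542)/294432 = (-6 + 1104*85)/445320 + 1/((-580 + 542)*294432) = (-6 + 93840)*(1/445320) + (1/294432)/(-38) = 93834*(1/445320) - 1/38*1/294432 = 5213/24740 - 1/11188416 = 14581296967/69200352960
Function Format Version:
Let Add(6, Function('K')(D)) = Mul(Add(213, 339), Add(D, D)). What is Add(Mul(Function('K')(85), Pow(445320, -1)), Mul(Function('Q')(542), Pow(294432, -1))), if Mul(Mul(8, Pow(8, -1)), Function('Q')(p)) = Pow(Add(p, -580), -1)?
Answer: Rational(14581296967, 69200352960) ≈ 0.21071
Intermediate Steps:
Function('Q')(p) = Pow(Add(-580, p), -1) (Function('Q')(p) = Pow(Add(p, -580), -1) = Pow(Add(-580, p), -1))
Function('K')(D) = Add(-6, Mul(1104, D)) (Function('K')(D) = Add(-6, Mul(Add(213, 339), Add(D, D))) = Add(-6, Mul(552, Mul(2, D))) = Add(-6, Mul(1104, D)))
Add(Mul(Function('K')(85), Pow(445320, -1)), Mul(Function('Q')(542), Pow(294432, -1))) = Add(Mul(Add(-6, Mul(1104, 85)), Pow(445320, -1)), Mul(Pow(Add(-580, 542), -1), Pow(294432, -1))) = Add(Mul(Add(-6, 93840), Rational(1, 445320)), Mul(Pow(-38, -1), Rational(1, 294432))) = Add(Mul(93834, Rational(1, 445320)), Mul(Rational(-1, 38), Rational(1, 294432))) = Add(Rational(5213, 24740), Rational(-1, 11188416)) = Rational(14581296967, 69200352960)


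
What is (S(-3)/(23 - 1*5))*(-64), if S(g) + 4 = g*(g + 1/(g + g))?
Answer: -176/9 ≈ -19.556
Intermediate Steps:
S(g) = -4 + g*(g + 1/(2*g)) (S(g) = -4 + g*(g + 1/(g + g)) = -4 + g*(g + 1/(2*g)))
(S(-3)/(23 - 1*5))*(-64) = ((-7/2 + (-3)**2)/(23 - 1*5))*(-64) = ((-7/2 + 9)/(23 - 5))*(-64) = ((11/2)/18)*(-64) = ((11/2)*(1/18))*(-64) = (11/36)*(-64) = -176/9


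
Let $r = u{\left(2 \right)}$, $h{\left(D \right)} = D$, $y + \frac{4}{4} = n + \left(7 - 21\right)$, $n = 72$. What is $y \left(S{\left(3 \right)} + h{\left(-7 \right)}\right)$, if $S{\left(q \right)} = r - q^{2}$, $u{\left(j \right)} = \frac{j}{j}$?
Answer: $-855$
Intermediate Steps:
$y = 57$ ($y = -1 + \left(72 + \left(7 - 21\right)\right) = -1 + \left(72 - 14\right) = -1 + 58 = 57$)
$u{\left(j \right)} = 1$
$r = 1$
$S{\left(q \right)} = 1 - q^{2}$
$y \left(S{\left(3 \right)} + h{\left(-7 \right)}\right) = 57 \left(\left(1 - 3^{2}\right) - 7\right) = 57 \left(\left(1 - 9\right) - 7\right) = 57 \left(-8 - 7\right) = 57 \left(-15\right) = -855$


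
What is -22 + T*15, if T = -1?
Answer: -37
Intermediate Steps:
-22 + T*15 = -22 - 1*15 = -22 - 15 = -37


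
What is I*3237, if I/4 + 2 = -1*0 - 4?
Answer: -77688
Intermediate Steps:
I = -24 (I = -8 + 4*(-1*0 - 4) = -8 + 4*(0 - 4) = -8 + 4*(-4) = -8 - 16 = -24)
I*3237 = -24*3237 = -77688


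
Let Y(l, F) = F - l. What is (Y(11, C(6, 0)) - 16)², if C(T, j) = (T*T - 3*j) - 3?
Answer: 36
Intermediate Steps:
C(T, j) = -3 + T² - 3*j (C(T, j) = (T² - 3*j) - 3 = -3 + T² - 3*j)
(Y(11, C(6, 0)) - 16)² = (((-3 + 6² - 3*0) - 1*11) - 16)² = (((-3 + 36 + 0) - 11) - 16)² = ((33 - 11) - 16)² = (22 - 16)² = 6² = 36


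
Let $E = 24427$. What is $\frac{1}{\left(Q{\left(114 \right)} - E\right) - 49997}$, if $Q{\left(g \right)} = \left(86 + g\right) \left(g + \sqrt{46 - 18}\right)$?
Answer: $- \frac{6453}{332989672} - \frac{25 \sqrt{7}}{166494836} \approx -1.9776 \cdot 10^{-5}$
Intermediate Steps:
$Q{\left(g \right)} = \left(86 + g\right) \left(g + 2 \sqrt{7}\right)$ ($Q{\left(g \right)} = \left(86 + g\right) \left(g + \sqrt{28}\right) = \left(86 + g\right) \left(g + 2 \sqrt{7}\right)$)
$\frac{1}{\left(Q{\left(114 \right)} - E\right) - 49997} = \frac{1}{\left(\left(114^{2} + 86 \cdot 114 + 172 \sqrt{7} + 2 \cdot 114 \sqrt{7}\right) - 24427\right) - 49997} = \frac{1}{\left(\left(12996 + 9804 + 172 \sqrt{7} + 228 \sqrt{7}\right) - 24427\right) - 49997} = \frac{1}{\left(\left(22800 + 400 \sqrt{7}\right) - 24427\right) - 49997} = \frac{1}{\left(-1627 + 400 \sqrt{7}\right) - 49997} = \frac{1}{-51624 + 400 \sqrt{7}}$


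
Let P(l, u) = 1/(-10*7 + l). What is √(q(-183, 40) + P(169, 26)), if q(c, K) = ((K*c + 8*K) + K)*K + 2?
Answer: I*√303175411/33 ≈ 527.63*I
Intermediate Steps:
P(l, u) = 1/(-70 + l)
q(c, K) = 2 + K*(9*K + K*c) (q(c, K) = ((8*K + K*c) + K)*K + 2 = (9*K + K*c)*K + 2 = K*(9*K + K*c) + 2 = 2 + K*(9*K + K*c))
√(q(-183, 40) + P(169, 26)) = √((2 + 9*40² - 183*40²) + 1/(-70 + 169)) = √((2 + 9*1600 - 183*1600) + 1/99) = √((2 + 14400 - 292800) + 1/99) = √(-278398 + 1/99) = √(-27561401/99) = I*√303175411/33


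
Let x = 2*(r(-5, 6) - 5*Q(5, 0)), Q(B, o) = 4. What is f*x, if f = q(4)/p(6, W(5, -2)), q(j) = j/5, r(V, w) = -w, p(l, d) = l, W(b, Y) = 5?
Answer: -104/15 ≈ -6.9333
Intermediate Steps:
q(j) = j/5 (q(j) = j*(⅕) = j/5)
x = -52 (x = 2*(-1*6 - 5*4) = 2*(-6 - 20) = 2*(-26) = -52)
f = 2/15 (f = ((⅕)*4)/6 = (⅘)*(⅙) = 2/15 ≈ 0.13333)
f*x = (2/15)*(-52) = -104/15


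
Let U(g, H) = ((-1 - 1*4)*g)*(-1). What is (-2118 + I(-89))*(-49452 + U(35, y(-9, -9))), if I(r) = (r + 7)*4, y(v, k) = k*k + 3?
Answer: 120531542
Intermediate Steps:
y(v, k) = 3 + k**2 (y(v, k) = k**2 + 3 = 3 + k**2)
I(r) = 28 + 4*r (I(r) = (7 + r)*4 = 28 + 4*r)
U(g, H) = 5*g (U(g, H) = ((-1 - 4)*g)*(-1) = -5*g*(-1) = 5*g)
(-2118 + I(-89))*(-49452 + U(35, y(-9, -9))) = (-2118 + (28 + 4*(-89)))*(-49452 + 5*35) = (-2118 + (28 - 356))*(-49452 + 175) = (-2118 - 328)*(-49277) = -2446*(-49277) = 120531542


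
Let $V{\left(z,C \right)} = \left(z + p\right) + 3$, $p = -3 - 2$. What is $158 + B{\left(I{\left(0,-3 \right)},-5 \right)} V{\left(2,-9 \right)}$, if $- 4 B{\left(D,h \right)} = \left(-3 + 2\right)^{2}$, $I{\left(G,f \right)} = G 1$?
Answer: $158$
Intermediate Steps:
$I{\left(G,f \right)} = G$
$p = -5$ ($p = -3 - 2 = -5$)
$B{\left(D,h \right)} = - \frac{1}{4}$ ($B{\left(D,h \right)} = - \frac{\left(-3 + 2\right)^{2}}{4} = - \frac{\left(-1\right)^{2}}{4} = \left(- \frac{1}{4}\right) 1 = - \frac{1}{4}$)
$V{\left(z,C \right)} = -2 + z$ ($V{\left(z,C \right)} = \left(z - 5\right) + 3 = \left(-5 + z\right) + 3 = -2 + z$)
$158 + B{\left(I{\left(0,-3 \right)},-5 \right)} V{\left(2,-9 \right)} = 158 - \frac{-2 + 2}{4} = 158 - 0 = 158 + 0 = 158$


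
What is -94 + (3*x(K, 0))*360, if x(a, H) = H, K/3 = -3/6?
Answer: -94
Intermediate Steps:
K = -3/2 (K = 3*(-3/6) = 3*(-3*1/6) = 3*(-1/2) = -3/2 ≈ -1.5000)
-94 + (3*x(K, 0))*360 = -94 + (3*0)*360 = -94 + 0*360 = -94 + 0 = -94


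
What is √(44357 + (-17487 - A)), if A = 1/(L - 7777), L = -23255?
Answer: √718761322942/5172 ≈ 163.92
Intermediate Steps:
A = -1/31032 (A = 1/(-23255 - 7777) = 1/(-31032) = -1/31032 ≈ -3.2225e-5)
√(44357 + (-17487 - A)) = √(44357 + (-17487 - 1*(-1/31032))) = √(44357 + (-17487 + 1/31032)) = √(44357 - 542656583/31032) = √(833829841/31032) = √718761322942/5172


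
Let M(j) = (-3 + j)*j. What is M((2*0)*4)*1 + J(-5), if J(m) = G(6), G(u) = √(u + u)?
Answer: 2*√3 ≈ 3.4641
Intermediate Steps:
G(u) = √2*√u (G(u) = √(2*u) = √2*√u)
J(m) = 2*√3 (J(m) = √2*√6 = 2*√3)
M(j) = j*(-3 + j)
M((2*0)*4)*1 + J(-5) = (((2*0)*4)*(-3 + (2*0)*4))*1 + 2*√3 = ((0*4)*(-3 + 0*4))*1 + 2*√3 = (0*(-3 + 0))*1 + 2*√3 = (0*(-3))*1 + 2*√3 = 0*1 + 2*√3 = 0 + 2*√3 = 2*√3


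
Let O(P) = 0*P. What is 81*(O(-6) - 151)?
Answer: -12231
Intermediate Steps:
O(P) = 0
81*(O(-6) - 151) = 81*(0 - 151) = 81*(-151) = -12231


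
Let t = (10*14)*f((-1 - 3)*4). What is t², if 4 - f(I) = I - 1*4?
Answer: 11289600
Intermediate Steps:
f(I) = 8 - I (f(I) = 4 - (I - 1*4) = 4 - (I - 4) = 4 - (-4 + I) = 4 + (4 - I) = 8 - I)
t = 3360 (t = (10*14)*(8 - (-1 - 3)*4) = 140*(8 - (-4)*4) = 140*(8 - 1*(-16)) = 140*(8 + 16) = 140*24 = 3360)
t² = 3360² = 11289600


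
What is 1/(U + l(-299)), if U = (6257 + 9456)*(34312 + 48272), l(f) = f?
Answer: 1/1297642093 ≈ 7.7063e-10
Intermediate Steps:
U = 1297642392 (U = 15713*82584 = 1297642392)
1/(U + l(-299)) = 1/(1297642392 - 299) = 1/1297642093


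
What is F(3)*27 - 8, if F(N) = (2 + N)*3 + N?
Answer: 478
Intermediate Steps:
F(N) = 6 + 4*N (F(N) = (6 + 3*N) + N = 6 + 4*N)
F(3)*27 - 8 = (6 + 4*3)*27 - 8 = (6 + 12)*27 - 8 = 18*27 - 8 = 486 - 8 = 478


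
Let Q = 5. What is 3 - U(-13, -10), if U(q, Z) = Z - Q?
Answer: 18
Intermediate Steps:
U(q, Z) = -5 + Z (U(q, Z) = Z - 1*5 = Z - 5 = -5 + Z)
3 - U(-13, -10) = 3 - (-5 - 10) = 3 - 1*(-15) = 3 + 15 = 18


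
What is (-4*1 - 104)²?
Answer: 11664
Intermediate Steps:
(-4*1 - 104)² = (-4 - 104)² = (-108)² = 11664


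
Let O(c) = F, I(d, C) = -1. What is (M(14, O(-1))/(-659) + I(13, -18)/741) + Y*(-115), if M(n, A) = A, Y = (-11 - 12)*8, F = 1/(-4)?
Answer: 41331318265/1953276 ≈ 21160.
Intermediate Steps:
F = -¼ ≈ -0.25000
Y = -184 (Y = -23*8 = -184)
O(c) = -¼
(M(14, O(-1))/(-659) + I(13, -18)/741) + Y*(-115) = (-¼/(-659) - 1/741) - 184*(-115) = (-¼*(-1/659) - 1*1/741) + 21160 = (1/2636 - 1/741) + 21160 = -1895/1953276 + 21160 = 41331318265/1953276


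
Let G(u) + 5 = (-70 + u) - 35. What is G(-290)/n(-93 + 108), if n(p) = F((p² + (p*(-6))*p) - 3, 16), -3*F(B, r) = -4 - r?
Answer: -60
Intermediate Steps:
F(B, r) = 4/3 + r/3 (F(B, r) = -(-4 - r)/3 = 4/3 + r/3)
n(p) = 20/3 (n(p) = 4/3 + (⅓)*16 = 4/3 + 16/3 = 20/3)
G(u) = -110 + u (G(u) = -5 + ((-70 + u) - 35) = -5 + (-105 + u) = -110 + u)
G(-290)/n(-93 + 108) = (-110 - 290)/(20/3) = -400*3/20 = -60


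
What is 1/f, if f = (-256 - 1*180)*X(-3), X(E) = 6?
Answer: -1/2616 ≈ -0.00038226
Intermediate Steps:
f = -2616 (f = (-256 - 1*180)*6 = (-256 - 180)*6 = -436*6 = -2616)
1/f = 1/(-2616) = -1/2616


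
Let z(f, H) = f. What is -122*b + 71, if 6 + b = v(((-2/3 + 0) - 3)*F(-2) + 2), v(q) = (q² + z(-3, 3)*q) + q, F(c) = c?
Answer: -67925/9 ≈ -7547.2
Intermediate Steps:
v(q) = q² - 2*q (v(q) = (q² - 3*q) + q = q² - 2*q)
b = 562/9 (b = -6 + (((-2/3 + 0) - 3)*(-2) + 2)*(-2 + (((-2/3 + 0) - 3)*(-2) + 2)) = -6 + (((-2*⅓ + 0) - 3)*(-2) + 2)*(-2 + (((-2*⅓ + 0) - 3)*(-2) + 2)) = -6 + (((-⅔ + 0) - 3)*(-2) + 2)*(-2 + (((-⅔ + 0) - 3)*(-2) + 2)) = -6 + ((-⅔ - 3)*(-2) + 2)*(-2 + ((-⅔ - 3)*(-2) + 2)) = -6 + (-11/3*(-2) + 2)*(-2 + (-11/3*(-2) + 2)) = -6 + (22/3 + 2)*(-2 + (22/3 + 2)) = -6 + 28*(-2 + 28/3)/3 = -6 + (28/3)*(22/3) = -6 + 616/9 = 562/9 ≈ 62.444)
-122*b + 71 = -122*562/9 + 71 = -68564/9 + 71 = -67925/9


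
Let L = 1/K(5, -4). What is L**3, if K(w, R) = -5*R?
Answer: 1/8000 ≈ 0.00012500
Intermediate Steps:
L = 1/20 (L = 1/(-5*(-4)) = 1/20 ≈ 0.050000)
L**3 = (1/20)**3 = 1/8000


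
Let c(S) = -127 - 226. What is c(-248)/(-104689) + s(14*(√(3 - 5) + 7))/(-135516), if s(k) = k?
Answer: 18788813/7093517262 - 7*I*√2/67758 ≈ 0.0026487 - 0.0001461*I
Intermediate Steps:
c(S) = -353
c(-248)/(-104689) + s(14*(√(3 - 5) + 7))/(-135516) = -353/(-104689) + (14*(√(3 - 5) + 7))/(-135516) = -353*(-1/104689) + (14*(√(-2) + 7))*(-1/135516) = 353/104689 + (14*(I*√2 + 7))*(-1/135516) = 353/104689 + (14*(7 + I*√2))*(-1/135516) = 353/104689 + (98 + 14*I*√2)*(-1/135516) = 353/104689 + (-49/67758 - 7*I*√2/67758) = 18788813/7093517262 - 7*I*√2/67758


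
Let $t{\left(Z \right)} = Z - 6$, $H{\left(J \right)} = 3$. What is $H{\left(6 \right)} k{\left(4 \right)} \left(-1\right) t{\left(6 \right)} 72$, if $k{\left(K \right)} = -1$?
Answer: $0$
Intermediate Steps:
$t{\left(Z \right)} = -6 + Z$ ($t{\left(Z \right)} = Z - 6 = -6 + Z$)
$H{\left(6 \right)} k{\left(4 \right)} \left(-1\right) t{\left(6 \right)} 72 = 3 \left(-1\right) \left(-1\right) \left(-6 + 6\right) 72 = \left(-3\right) \left(-1\right) 0 \cdot 72 = 3 \cdot 0 \cdot 72 = 0 \cdot 72 = 0$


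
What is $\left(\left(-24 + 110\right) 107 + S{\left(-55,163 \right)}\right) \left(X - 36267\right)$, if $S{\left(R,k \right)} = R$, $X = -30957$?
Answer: $-614897928$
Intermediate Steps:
$\left(\left(-24 + 110\right) 107 + S{\left(-55,163 \right)}\right) \left(X - 36267\right) = \left(\left(-24 + 110\right) 107 - 55\right) \left(-30957 - 36267\right) = \left(86 \cdot 107 - 55\right) \left(-67224\right) = \left(9202 - 55\right) \left(-67224\right) = 9147 \left(-67224\right) = -614897928$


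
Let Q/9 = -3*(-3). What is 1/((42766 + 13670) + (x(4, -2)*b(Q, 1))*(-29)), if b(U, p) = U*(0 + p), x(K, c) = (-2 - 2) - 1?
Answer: 1/68181 ≈ 1.4667e-5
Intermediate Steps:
x(K, c) = -5 (x(K, c) = -4 - 1 = -5)
Q = 81 (Q = 9*(-3*(-3)) = 9*9 = 81)
b(U, p) = U*p
1/((42766 + 13670) + (x(4, -2)*b(Q, 1))*(-29)) = 1/((42766 + 13670) - 405*(-29)) = 1/(56436 - 5*81*(-29)) = 1/(56436 - 405*(-29)) = 1/(56436 + 11745) = 1/68181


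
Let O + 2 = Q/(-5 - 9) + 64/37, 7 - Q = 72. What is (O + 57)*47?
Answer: 1494177/518 ≈ 2884.5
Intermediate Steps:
Q = -65 (Q = 7 - 1*72 = 7 - 72 = -65)
O = 2265/518 (O = -2 + (-65/(-5 - 9) + 64/37) = -2 + (-65/(-14) + 64*(1/37)) = -2 + (-65*(-1/14) + 64/37) = -2 + (65/14 + 64/37) = -2 + 3301/518 = 2265/518 ≈ 4.3726)
(O + 57)*47 = (2265/518 + 57)*47 = (31791/518)*47 = 1494177/518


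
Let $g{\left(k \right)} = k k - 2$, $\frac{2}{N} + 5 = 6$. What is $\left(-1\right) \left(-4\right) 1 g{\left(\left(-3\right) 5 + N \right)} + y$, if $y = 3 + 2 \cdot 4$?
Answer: $679$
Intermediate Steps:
$N = 2$ ($N = \frac{2}{-5 + 6} = \frac{2}{1} = 2 \cdot 1 = 2$)
$y = 11$ ($y = 3 + 8 = 11$)
$g{\left(k \right)} = -2 + k^{2}$ ($g{\left(k \right)} = k^{2} - 2 = -2 + k^{2}$)
$\left(-1\right) \left(-4\right) 1 g{\left(\left(-3\right) 5 + N \right)} + y = \left(-1\right) \left(-4\right) 1 \left(-2 + \left(\left(-3\right) 5 + 2\right)^{2}\right) + 11 = 4 \cdot 1 \left(-2 + \left(-15 + 2\right)^{2}\right) + 11 = 4 \left(-2 + \left(-13\right)^{2}\right) + 11 = 4 \left(-2 + 169\right) + 11 = 4 \cdot 167 + 11 = 668 + 11 = 679$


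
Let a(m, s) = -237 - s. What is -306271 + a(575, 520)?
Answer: -307028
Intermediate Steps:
-306271 + a(575, 520) = -306271 + (-237 - 1*520) = -306271 + (-237 - 520) = -306271 - 757 = -307028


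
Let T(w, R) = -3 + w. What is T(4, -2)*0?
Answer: 0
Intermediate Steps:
T(4, -2)*0 = (-3 + 4)*0 = 1*0 = 0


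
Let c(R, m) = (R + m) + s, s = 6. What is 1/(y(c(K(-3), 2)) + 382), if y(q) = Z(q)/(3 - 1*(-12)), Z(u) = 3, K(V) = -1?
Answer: 5/1911 ≈ 0.0026164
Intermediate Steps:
c(R, m) = 6 + R + m (c(R, m) = (R + m) + 6 = 6 + R + m)
y(q) = ⅕ (y(q) = 3/(3 - 1*(-12)) = 3/(3 + 12) = 3/15 = 3*(1/15) = ⅕)
1/(y(c(K(-3), 2)) + 382) = 1/(⅕ + 382) = 1/(1911/5) = 5/1911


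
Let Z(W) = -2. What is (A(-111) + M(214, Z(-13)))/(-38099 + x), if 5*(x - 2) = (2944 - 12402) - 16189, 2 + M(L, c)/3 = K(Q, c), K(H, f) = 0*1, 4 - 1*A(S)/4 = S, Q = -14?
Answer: -1135/108066 ≈ -0.010503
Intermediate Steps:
A(S) = 16 - 4*S
K(H, f) = 0
M(L, c) = -6 (M(L, c) = -6 + 3*0 = -6 + 0 = -6)
x = -25637/5 (x = 2 + ((2944 - 12402) - 16189)/5 = 2 + (-9458 - 16189)/5 = 2 + (⅕)*(-25647) = 2 - 25647/5 = -25637/5 ≈ -5127.4)
(A(-111) + M(214, Z(-13)))/(-38099 + x) = ((16 - 4*(-111)) - 6)/(-38099 - 25637/5) = ((16 + 444) - 6)/(-216132/5) = (460 - 6)*(-5/216132) = 454*(-5/216132) = -1135/108066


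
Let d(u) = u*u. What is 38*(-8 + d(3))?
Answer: 38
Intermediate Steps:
d(u) = u**2
38*(-8 + d(3)) = 38*(-8 + 3**2) = 38*(-8 + 9) = 38*1 = 38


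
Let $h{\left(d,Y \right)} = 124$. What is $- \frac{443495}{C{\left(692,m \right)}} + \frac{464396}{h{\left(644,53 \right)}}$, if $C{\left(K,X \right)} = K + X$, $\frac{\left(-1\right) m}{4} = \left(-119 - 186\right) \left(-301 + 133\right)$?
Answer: $\frac{23729058877}{6332308} \approx 3747.3$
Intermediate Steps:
$m = -204960$ ($m = - 4 \left(-119 - 186\right) \left(-301 + 133\right) = - 4 \left(\left(-305\right) \left(-168\right)\right) = \left(-4\right) 51240 = -204960$)
$- \frac{443495}{C{\left(692,m \right)}} + \frac{464396}{h{\left(644,53 \right)}} = - \frac{443495}{692 - 204960} + \frac{464396}{124} = - \frac{443495}{-204268} + 464396 \cdot \frac{1}{124} = \left(-443495\right) \left(- \frac{1}{204268}\right) + \frac{116099}{31} = \frac{443495}{204268} + \frac{116099}{31} = \frac{23729058877}{6332308}$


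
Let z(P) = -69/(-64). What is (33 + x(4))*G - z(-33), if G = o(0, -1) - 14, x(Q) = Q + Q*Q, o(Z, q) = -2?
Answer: -54341/64 ≈ -849.08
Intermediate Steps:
x(Q) = Q + Q²
G = -16 (G = -2 - 14 = -16)
z(P) = 69/64 (z(P) = -69*(-1/64) = 69/64)
(33 + x(4))*G - z(-33) = (33 + 4*(1 + 4))*(-16) - 1*69/64 = (33 + 4*5)*(-16) - 69/64 = (33 + 20)*(-16) - 69/64 = 53*(-16) - 69/64 = -848 - 69/64 = -54341/64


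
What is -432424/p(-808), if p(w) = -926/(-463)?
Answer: -216212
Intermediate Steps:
p(w) = 2 (p(w) = -926*(-1/463) = 2)
-432424/p(-808) = -432424/2 = -432424*½ = -216212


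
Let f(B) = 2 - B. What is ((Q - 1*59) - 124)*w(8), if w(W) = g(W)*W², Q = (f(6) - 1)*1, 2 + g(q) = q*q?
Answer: -745984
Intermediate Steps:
g(q) = -2 + q² (g(q) = -2 + q*q = -2 + q²)
Q = -5 (Q = ((2 - 1*6) - 1)*1 = ((2 - 6) - 1)*1 = (-4 - 1)*1 = -5*1 = -5)
w(W) = W²*(-2 + W²) (w(W) = (-2 + W²)*W² = W²*(-2 + W²))
((Q - 1*59) - 124)*w(8) = ((-5 - 1*59) - 124)*(8²*(-2 + 8²)) = ((-5 - 59) - 124)*(64*(-2 + 64)) = (-64 - 124)*(64*62) = -188*3968 = -745984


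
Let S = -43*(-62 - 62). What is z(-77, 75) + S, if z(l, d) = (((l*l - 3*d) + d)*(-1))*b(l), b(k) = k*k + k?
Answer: -33813376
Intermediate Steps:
b(k) = k + k**2 (b(k) = k**2 + k = k + k**2)
z(l, d) = l*(1 + l)*(-l**2 + 2*d) (z(l, d) = (((l*l - 3*d) + d)*(-1))*(l*(1 + l)) = (((l**2 - 3*d) + d)*(-1))*(l*(1 + l)) = ((l**2 - 2*d)*(-1))*(l*(1 + l)) = (-l**2 + 2*d)*(l*(1 + l)) = l*(1 + l)*(-l**2 + 2*d))
S = 5332 (S = -43*(-124) = 5332)
z(-77, 75) + S = -77*(1 - 77)*(-1*(-77)**2 + 2*75) + 5332 = -77*(-76)*(-1*5929 + 150) + 5332 = -77*(-76)*(-5929 + 150) + 5332 = -77*(-76)*(-5779) + 5332 = -33818708 + 5332 = -33813376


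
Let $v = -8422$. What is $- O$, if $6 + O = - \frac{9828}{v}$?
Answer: $\frac{20352}{4211} \approx 4.8331$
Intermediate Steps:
$O = - \frac{20352}{4211}$ ($O = -6 - \frac{9828}{-8422} = -6 - - \frac{4914}{4211} = -6 + \frac{4914}{4211} = - \frac{20352}{4211} \approx -4.8331$)
$- O = \left(-1\right) \left(- \frac{20352}{4211}\right) = \frac{20352}{4211}$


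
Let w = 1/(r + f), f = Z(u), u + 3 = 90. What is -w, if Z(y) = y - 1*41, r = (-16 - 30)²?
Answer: -1/2162 ≈ -0.00046253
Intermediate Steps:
u = 87 (u = -3 + 90 = 87)
r = 2116 (r = (-46)² = 2116)
Z(y) = -41 + y (Z(y) = y - 41 = -41 + y)
f = 46 (f = -41 + 87 = 46)
w = 1/2162 (w = 1/(2116 + 46) = 1/2162 ≈ 0.00046253)
-w = -1*1/2162 = -1/2162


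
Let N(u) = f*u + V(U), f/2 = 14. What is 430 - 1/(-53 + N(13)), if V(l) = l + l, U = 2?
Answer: 135449/315 ≈ 430.00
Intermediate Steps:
V(l) = 2*l
f = 28 (f = 2*14 = 28)
N(u) = 4 + 28*u (N(u) = 28*u + 2*2 = 28*u + 4 = 4 + 28*u)
430 - 1/(-53 + N(13)) = 430 - 1/(-53 + (4 + 28*13)) = 430 - 1/(-53 + (4 + 364)) = 430 - 1/(-53 + 368) = 430 - 1/315 = 135449/315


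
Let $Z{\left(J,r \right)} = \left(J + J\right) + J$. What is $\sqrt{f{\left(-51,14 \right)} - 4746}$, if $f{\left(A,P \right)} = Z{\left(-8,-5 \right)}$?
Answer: $3 i \sqrt{530} \approx 69.065 i$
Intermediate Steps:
$Z{\left(J,r \right)} = 3 J$ ($Z{\left(J,r \right)} = 2 J + J = 3 J$)
$f{\left(A,P \right)} = -24$ ($f{\left(A,P \right)} = 3 \left(-8\right) = -24$)
$\sqrt{f{\left(-51,14 \right)} - 4746} = \sqrt{-24 - 4746} = \sqrt{-4770} = 3 i \sqrt{530}$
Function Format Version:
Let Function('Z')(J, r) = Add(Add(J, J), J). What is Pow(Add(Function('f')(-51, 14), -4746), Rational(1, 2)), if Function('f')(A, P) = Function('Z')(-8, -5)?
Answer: Mul(3, I, Pow(530, Rational(1, 2))) ≈ Mul(69.065, I)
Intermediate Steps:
Function('Z')(J, r) = Mul(3, J) (Function('Z')(J, r) = Add(Mul(2, J), J) = Mul(3, J))
Function('f')(A, P) = -24 (Function('f')(A, P) = Mul(3, -8) = -24)
Pow(Add(Function('f')(-51, 14), -4746), Rational(1, 2)) = Pow(Add(-24, -4746), Rational(1, 2)) = Pow(-4770, Rational(1, 2)) = Mul(3, I, Pow(530, Rational(1, 2)))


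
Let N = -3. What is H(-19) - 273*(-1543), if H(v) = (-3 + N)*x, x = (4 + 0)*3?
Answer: 421167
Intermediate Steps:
x = 12 (x = 4*3 = 12)
H(v) = -72 (H(v) = (-3 - 3)*12 = -6*12 = -72)
H(-19) - 273*(-1543) = -72 - 273*(-1543) = -72 + 421239 = 421167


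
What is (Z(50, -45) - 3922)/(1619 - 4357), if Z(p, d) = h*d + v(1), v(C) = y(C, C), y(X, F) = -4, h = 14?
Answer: 2278/1369 ≈ 1.6640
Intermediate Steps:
v(C) = -4
Z(p, d) = -4 + 14*d (Z(p, d) = 14*d - 4 = -4 + 14*d)
(Z(50, -45) - 3922)/(1619 - 4357) = ((-4 + 14*(-45)) - 3922)/(1619 - 4357) = ((-4 - 630) - 3922)/(-2738) = (-634 - 3922)*(-1/2738) = -4556*(-1/2738) = 2278/1369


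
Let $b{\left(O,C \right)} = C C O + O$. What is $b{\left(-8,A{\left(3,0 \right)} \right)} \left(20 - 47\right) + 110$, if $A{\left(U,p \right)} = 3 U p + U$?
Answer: $2270$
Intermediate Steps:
$A{\left(U,p \right)} = U + 3 U p$ ($A{\left(U,p \right)} = 3 U p + U = U + 3 U p$)
$b{\left(O,C \right)} = O + O C^{2}$ ($b{\left(O,C \right)} = C^{2} O + O = O C^{2} + O = O + O C^{2}$)
$b{\left(-8,A{\left(3,0 \right)} \right)} \left(20 - 47\right) + 110 = - 8 \left(1 + \left(3 \left(1 + 3 \cdot 0\right)\right)^{2}\right) \left(20 - 47\right) + 110 = - 8 \left(1 + \left(3 \left(1 + 0\right)\right)^{2}\right) \left(-27\right) + 110 = - 8 \left(1 + \left(3 \cdot 1\right)^{2}\right) \left(-27\right) + 110 = - 8 \left(1 + 3^{2}\right) \left(-27\right) + 110 = - 8 \left(1 + 9\right) \left(-27\right) + 110 = \left(-8\right) 10 \left(-27\right) + 110 = \left(-80\right) \left(-27\right) + 110 = 2160 + 110 = 2270$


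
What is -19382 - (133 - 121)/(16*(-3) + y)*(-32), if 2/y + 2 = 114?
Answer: -52100938/2687 ≈ -19390.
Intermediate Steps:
y = 1/56 (y = 2/(-2 + 114) = 2/112 = 2*(1/112) = 1/56 ≈ 0.017857)
-19382 - (133 - 121)/(16*(-3) + y)*(-32) = -19382 - (133 - 121)/(16*(-3) + 1/56)*(-32) = -19382 - 12/(-48 + 1/56)*(-32) = -19382 - 12/(-2687/56)*(-32) = -19382 - 12*(-56/2687)*(-32) = -19382 - (-672)*(-32)/2687 = -19382 - 1*21504/2687 = -19382 - 21504/2687 = -52100938/2687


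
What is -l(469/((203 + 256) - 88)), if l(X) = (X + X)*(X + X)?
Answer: -17956/2809 ≈ -6.3923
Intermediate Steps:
l(X) = 4*X**2 (l(X) = (2*X)*(2*X) = 4*X**2)
-l(469/((203 + 256) - 88)) = -4*(469/((203 + 256) - 88))**2 = -4*(469/(459 - 88))**2 = -4*(469/371)**2 = -4*(469*(1/371))**2 = -4*(67/53)**2 = -4*4489/2809 = -1*17956/2809 = -17956/2809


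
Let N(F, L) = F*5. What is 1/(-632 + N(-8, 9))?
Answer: -1/672 ≈ -0.0014881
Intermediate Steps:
N(F, L) = 5*F
1/(-632 + N(-8, 9)) = 1/(-632 + 5*(-8)) = 1/(-632 - 40) = 1/(-672) = -1/672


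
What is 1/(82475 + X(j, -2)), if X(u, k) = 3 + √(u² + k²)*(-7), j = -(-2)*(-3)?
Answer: 41239/3401309262 + 7*√10/3401309262 ≈ 1.2131e-5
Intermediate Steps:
j = -6 (j = -2*3 = -6)
X(u, k) = 3 - 7*√(k² + u²) (X(u, k) = 3 + √(k² + u²)*(-7) = 3 - 7*√(k² + u²))
1/(82475 + X(j, -2)) = 1/(82475 + (3 - 7*√((-2)² + (-6)²))) = 1/(82475 + (3 - 7*√(4 + 36))) = 1/(82475 + (3 - 14*√10)) = 1/(82478 - 14*√10)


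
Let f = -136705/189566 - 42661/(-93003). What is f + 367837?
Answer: 6485037714272237/17630206698 ≈ 3.6784e+5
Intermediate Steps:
f = -4626899989/17630206698 (f = -136705*1/189566 - 42661*(-1/93003) = -136705/189566 + 42661/93003 = -4626899989/17630206698 ≈ -0.26244)
f + 367837 = -4626899989/17630206698 + 367837 = 6485037714272237/17630206698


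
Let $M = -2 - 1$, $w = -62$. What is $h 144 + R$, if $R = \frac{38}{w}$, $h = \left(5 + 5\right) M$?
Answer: $- \frac{133939}{31} \approx -4320.6$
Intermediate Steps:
$M = -3$ ($M = -2 - 1 = -3$)
$h = -30$ ($h = \left(5 + 5\right) \left(-3\right) = 10 \left(-3\right) = -30$)
$R = - \frac{19}{31}$ ($R = \frac{38}{-62} = 38 \left(- \frac{1}{62}\right) = - \frac{19}{31} \approx -0.6129$)
$h 144 + R = \left(-30\right) 144 - \frac{19}{31} = -4320 - \frac{19}{31} = - \frac{133939}{31}$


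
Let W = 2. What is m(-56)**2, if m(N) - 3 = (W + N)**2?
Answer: 8520561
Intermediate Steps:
m(N) = 3 + (2 + N)**2
m(-56)**2 = (3 + (2 - 56)**2)**2 = (3 + (-54)**2)**2 = (3 + 2916)**2 = 2919**2 = 8520561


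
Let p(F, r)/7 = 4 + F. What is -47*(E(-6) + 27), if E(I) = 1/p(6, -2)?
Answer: -88877/70 ≈ -1269.7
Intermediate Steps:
p(F, r) = 28 + 7*F (p(F, r) = 7*(4 + F) = 28 + 7*F)
E(I) = 1/70 (E(I) = 1/(28 + 7*6) = 1/(28 + 42) = 1/70)
-47*(E(-6) + 27) = -47*(1/70 + 27) = -47*1891/70 = -88877/70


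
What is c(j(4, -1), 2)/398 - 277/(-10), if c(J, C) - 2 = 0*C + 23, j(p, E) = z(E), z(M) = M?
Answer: 27624/995 ≈ 27.763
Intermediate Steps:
j(p, E) = E
c(J, C) = 25 (c(J, C) = 2 + (0*C + 23) = 2 + (0 + 23) = 2 + 23 = 25)
c(j(4, -1), 2)/398 - 277/(-10) = 25/398 - 277/(-10) = 25*(1/398) - 277*(-⅒) = 25/398 + 277/10 = 27624/995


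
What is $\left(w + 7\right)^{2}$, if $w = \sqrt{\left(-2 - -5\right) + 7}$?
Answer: $\left(7 + \sqrt{10}\right)^{2} \approx 103.27$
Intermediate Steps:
$w = \sqrt{10}$ ($w = \sqrt{\left(-2 + 5\right) + 7} = \sqrt{3 + 7} = \sqrt{10} \approx 3.1623$)
$\left(w + 7\right)^{2} = \left(\sqrt{10} + 7\right)^{2} = \left(7 + \sqrt{10}\right)^{2}$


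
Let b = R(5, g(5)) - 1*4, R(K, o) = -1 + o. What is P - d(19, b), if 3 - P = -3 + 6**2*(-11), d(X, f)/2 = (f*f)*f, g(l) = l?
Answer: 402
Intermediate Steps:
b = 0 (b = (-1 + 5) - 1*4 = 4 - 4 = 0)
d(X, f) = 2*f**3 (d(X, f) = 2*((f*f)*f) = 2*(f**2*f) = 2*f**3)
P = 402 (P = 3 - (-3 + 6**2*(-11)) = 3 - (-3 + 36*(-11)) = 3 - (-3 - 396) = 3 - 1*(-399) = 3 + 399 = 402)
P - d(19, b) = 402 - 2*0**3 = 402 - 2*0 = 402 - 1*0 = 402 + 0 = 402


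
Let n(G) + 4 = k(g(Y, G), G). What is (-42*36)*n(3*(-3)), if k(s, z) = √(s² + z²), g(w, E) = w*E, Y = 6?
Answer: 6048 - 13608*√37 ≈ -76726.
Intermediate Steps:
g(w, E) = E*w
n(G) = -4 + √37*√(G²) (n(G) = -4 + √((G*6)² + G²) = -4 + √((6*G)² + G²) = -4 + √(36*G² + G²) = -4 + √(37*G²) = -4 + √37*√(G²))
(-42*36)*n(3*(-3)) = (-42*36)*(-4 + √37*√((3*(-3))²)) = -1512*(-4 + √37*√((-9)²)) = -1512*(-4 + √37*√81) = -1512*(-4 + √37*9) = -1512*(-4 + 9*√37) = 6048 - 13608*√37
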